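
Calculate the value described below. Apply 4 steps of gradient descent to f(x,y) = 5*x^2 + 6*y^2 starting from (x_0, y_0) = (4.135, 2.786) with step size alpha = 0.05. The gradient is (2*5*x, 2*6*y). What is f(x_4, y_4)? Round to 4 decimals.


Gradient descent on f(x,y) = 5*x^2 + 6*y^2.
Starting point: (4.135, 2.786), alpha = 0.05
Step 1: grad_x = 2*5*4.135 = 41.35, grad_y = 2*6*2.786 = 33.432
  x_1 = 4.135 - 0.05*41.35 = 2.0675
  y_1 = 2.786 - 0.05*33.432 = 1.1144
Step 2: grad_x = 2*5*2.0675 = 20.675, grad_y = 2*6*1.1144 = 13.3728
  x_2 = 2.0675 - 0.05*20.675 = 1.0338
  y_2 = 1.1144 - 0.05*13.3728 = 0.4458
Step 3: grad_x = 2*5*1.0338 = 10.3375, grad_y = 2*6*0.4458 = 5.3491
  x_3 = 1.0338 - 0.05*10.3375 = 0.5169
  y_3 = 0.4458 - 0.05*5.3491 = 0.1783
Step 4: grad_x = 2*5*0.5169 = 5.1688, grad_y = 2*6*0.1783 = 2.1396
  x_4 = 0.5169 - 0.05*5.1688 = 0.2584
  y_4 = 0.1783 - 0.05*2.1396 = 0.0713
f(0.2584, 0.0713) = 5*0.2584^2 + 6*0.0713^2 = 0.3645


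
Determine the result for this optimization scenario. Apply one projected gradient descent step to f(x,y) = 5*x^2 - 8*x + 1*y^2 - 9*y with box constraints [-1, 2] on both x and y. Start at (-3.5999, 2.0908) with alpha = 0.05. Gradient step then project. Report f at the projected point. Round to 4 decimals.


Step 1: Compute gradient at (-3.5999, 2.0908).
grad_x = 2*5*-3.5999 - 8 = -43.999
grad_y = 2*1*2.0908 - 9 = -4.8184
Step 2: Gradient step.
x_raw = -3.5999 - 0.05*-43.999 = -1.4
y_raw = 2.0908 - 0.05*-4.8184 = 2.3317
Step 3: Project onto [-1, 2].
x_proj = clip(-1.4) = -1.0
y_proj = clip(2.3317) = 2.0
Step 4: Evaluate f.
f(-1.0, 2.0) = -1.0


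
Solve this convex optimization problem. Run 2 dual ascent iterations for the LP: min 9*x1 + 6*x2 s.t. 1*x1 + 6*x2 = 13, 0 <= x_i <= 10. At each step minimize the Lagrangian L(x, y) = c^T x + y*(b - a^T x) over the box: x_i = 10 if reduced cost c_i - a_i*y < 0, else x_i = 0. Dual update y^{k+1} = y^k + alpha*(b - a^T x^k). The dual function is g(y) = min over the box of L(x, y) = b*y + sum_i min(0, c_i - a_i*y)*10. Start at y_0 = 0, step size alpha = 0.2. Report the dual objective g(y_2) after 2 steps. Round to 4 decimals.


Dual ascent for LP: min 9*x1 + 6*x2, 1*x1 + 6*x2 = 13, 0 <= x_i <= 10
Step 1: y^k = 0.0, reduced costs: (9.0, 6.0)
  x^k = (0.0, 0.0), subgradient = b - a^T x = 13.0
  y^{k+1} = 0.0 + 0.2*13.0 = 2.6
Step 2: y^k = 2.6, reduced costs: (6.4, -9.6)
  x^k = (0.0, 10.0), subgradient = b - a^T x = -47.0
  y^{k+1} = 2.6 + 0.2*-47.0 = -6.8
Dual objective at y_2 = -6.8: reduced costs (15.8, 46.8), box minimizer x = (0.0, 0.0)
g(y_2) = b*y + (c1 - a1*y)*x1 + (c2 - a2*y)*x2 = 13*(-6.8) + 15.8*0.0 + 46.8*0.0 = -88.4 + 0.0 + 0.0 = -88.4


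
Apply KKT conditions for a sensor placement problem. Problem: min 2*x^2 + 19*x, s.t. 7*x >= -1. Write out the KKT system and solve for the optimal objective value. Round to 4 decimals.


Step 1: Try lambda = 0 (constraint inactive).
x_unc = -19/(2*2) = -4.75
Check: 7*-4.75 = -33.25 < -1 -- violated!
Step 2: Constraint must be active: 7*x = -1
x* = -1/7 = -0.1429 (rounded; the exact value -1/7 is used below)
lambda = (2*2*(-1/7) + 19)/7 = 2.6327
Step 3: Compute optimal value.
f(x*) = 2*(-1/7)^2 + 19*(-1/7) = -2.6735


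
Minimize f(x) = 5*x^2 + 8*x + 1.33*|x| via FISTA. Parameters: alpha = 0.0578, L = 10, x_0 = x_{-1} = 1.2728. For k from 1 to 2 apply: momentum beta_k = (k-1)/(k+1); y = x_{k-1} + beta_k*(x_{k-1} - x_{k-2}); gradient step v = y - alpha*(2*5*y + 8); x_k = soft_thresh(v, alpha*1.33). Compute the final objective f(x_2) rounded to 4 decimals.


FISTA on f(x) = 5*x^2 + 8*x + 1.33*|x|
L = 10, alpha = 0.0578
Iteration 1: beta = 0.0, y = 1.2728 + 0.0*(1.2728 - 1.2728) = 1.2728
  grad(y) = 20.728, v = y - alpha*grad = 0.0747
  prox(v) = soft_thresh(0.0747, 0.0769) = 0.0
Iteration 2: beta = 0.3333, y = 0.0 + 0.3333*(0.0 - 1.2728) = -0.4243
  grad(y) = 3.7573, v = y - alpha*grad = -0.6414
  prox(v) = soft_thresh(-0.6414, 0.0769) = -0.5646
f(x_2) = 5*(-0.5646)^2 + 8*(-0.5646) + 1.33*|-0.5646| = -2.172


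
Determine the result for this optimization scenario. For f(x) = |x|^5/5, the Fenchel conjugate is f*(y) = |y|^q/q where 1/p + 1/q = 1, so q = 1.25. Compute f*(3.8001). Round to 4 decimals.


The conjugate exponent q satisfies 1/p + 1/q = 1.
p = 5, so q = 5/(5 - 1) = 1.25
|y|^q = 3.8001^1.25 = 5.3057
f*(3.8001) = 5.3057 / 1.25 = 4.2446


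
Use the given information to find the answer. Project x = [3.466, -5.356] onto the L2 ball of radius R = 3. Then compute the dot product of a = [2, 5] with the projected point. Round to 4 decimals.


Step 1: Compute ||x|| (intermediates to 6 decimals).
||x|| = sqrt(3.466^2 + (-5.356)^2) = 6.379647
Step 2: Project.
Since ||x|| > R, scale = R/||x|| = 3/6.379647 = 0.470245, proj(x) = scale * x
proj(x) = [1.629869, -2.518632]
Step 3: Dot product.
a^T * proj(x) = 2*1.629869 + 5*(-2.518632) = -9.3334


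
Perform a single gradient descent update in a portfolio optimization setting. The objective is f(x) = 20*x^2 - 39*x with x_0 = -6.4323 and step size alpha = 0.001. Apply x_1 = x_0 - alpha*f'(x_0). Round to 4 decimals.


We compute the gradient at x_0 and apply the update.
f'(x) = 40*x - 39
f'(-6.4323) = 40*-6.4323 - 39 = -296.292
x_1 = -6.4323 - 0.001*-296.292 = -6.136


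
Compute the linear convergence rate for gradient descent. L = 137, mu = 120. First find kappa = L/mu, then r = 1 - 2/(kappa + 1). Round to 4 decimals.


Step 1: Compute the condition number.
kappa = L/mu = 137/120 = 1.1417
Step 2: Compute the convergence rate.
r = 1 - 2/(kappa + 1) = 1 - 2*mu/(L + mu) = (L - mu)/(L + mu) = 17/257 = 0.0661


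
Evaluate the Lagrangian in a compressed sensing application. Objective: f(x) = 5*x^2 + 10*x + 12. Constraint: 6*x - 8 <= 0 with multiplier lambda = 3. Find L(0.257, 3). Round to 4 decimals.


Step 1: Evaluate f(x).
f(0.257) = 5*0.257^2 + 10*0.257 + 12 = 14.9002
Step 2: Evaluate g(x).
g(0.257) = 6*0.257 - 8 = -6.458
Step 3: Compute Lagrangian.
L = 14.9002 + 3*-6.458 = -4.4738


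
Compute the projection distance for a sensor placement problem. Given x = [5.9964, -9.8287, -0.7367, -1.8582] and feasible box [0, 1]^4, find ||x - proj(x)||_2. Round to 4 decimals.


Project each component onto [0, 1].
clip(5.9964) = 1.0, clip(-9.8287) = 0.0, clip(-0.7367) = 0.0, clip(-1.8582) = 0.0
Projection = [1.0, 0.0, 0.0, 0.0]
Squared diffs: [24.964, 96.6033, 0.5427, 3.4529]
Distance = sqrt(125.5629) = 11.2055


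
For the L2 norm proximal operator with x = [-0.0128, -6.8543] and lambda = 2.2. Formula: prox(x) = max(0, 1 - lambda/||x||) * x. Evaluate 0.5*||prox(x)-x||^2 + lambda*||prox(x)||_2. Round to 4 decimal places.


Step 1: Compute ||x||.
||x|| = 6.8543
Step 2: Compute scaling factor.
scale = max(0, 1 - 2.2/6.8543) = 0.679
Step 3: prox(x) = [-0.0087, -4.6543]
||prox(x)|| = 4.6543
Step 4: Proximal objective.
0.5*||prox-x||^2 = 2.42
lambda*||prox|| = 10.2395
Total = 12.6595


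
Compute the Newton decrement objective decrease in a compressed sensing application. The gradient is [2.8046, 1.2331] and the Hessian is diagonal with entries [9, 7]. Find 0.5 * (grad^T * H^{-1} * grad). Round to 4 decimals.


Step 1: H is diagonal, so H^(-1) * g = [0.3116, 0.1762].
Step 2: g^T H^(-1) g = sum_i g_i^2 / H_ii
  = (2.8046)^2/9 + (1.2331)^2/7
  = 0.874 + 0.2172 = 1.0912
Step 3: Objective decrease = 0.5 * g^T H^(-1) g = 0.5456


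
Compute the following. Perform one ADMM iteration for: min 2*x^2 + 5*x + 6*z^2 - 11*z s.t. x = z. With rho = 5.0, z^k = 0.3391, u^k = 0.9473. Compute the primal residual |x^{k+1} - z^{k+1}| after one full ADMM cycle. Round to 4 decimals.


ADMM iteration with rho = 5.0, z^k = 0.3391, u^k = 0.9473
Step 1: x-update.
Minimize 2*x^2 + 5*x + (5.0/2)*(x - 0.3391 + 0.9473)^2
FOC: (2*2 + 5.0)*x = -5 + 5.0*(0.3391 - 0.9473)
x^{k+1} = -0.8934
Step 2: z-update.
Minimize 6*z^2 - 11*z + (5.0/2)*(-0.8934 - z + 0.9473)^2
FOC: (2*6 + 5.0)*z = 11 + 5.0*(-0.8934 + 0.9473)
z^{k+1} = 0.6629
Step 3: u-update.
u^{k+1} = 0.9473 - 0.8934 - 0.6629 = -0.609
Step 4: Primal residual = |-0.8934 - 0.6629| = 1.5563


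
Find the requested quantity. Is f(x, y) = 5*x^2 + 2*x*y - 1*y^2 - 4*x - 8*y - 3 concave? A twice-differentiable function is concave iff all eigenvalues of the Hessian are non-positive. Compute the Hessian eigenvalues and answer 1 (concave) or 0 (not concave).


The Hessian of f(x,y) = 5*x^2 + 2*x*y - 1*y^2 - 4*x - 8*y - 3 is:
H = [[10, 2], [2, -2]]
Trace = 10 - 2 = 8
Determinant = 10*-2 - (2)^2 = -24
Discriminant = (8)^2 - 4*-24 = 160.0
Eigenvalues: lambda_1 = -2.3246, lambda_2 = 10.3246
The function is not concave.

0


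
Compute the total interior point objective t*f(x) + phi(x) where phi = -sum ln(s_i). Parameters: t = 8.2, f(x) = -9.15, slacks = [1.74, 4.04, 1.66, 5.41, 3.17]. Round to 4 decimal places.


Step 1: Compute log-barrier.
ln values: [0.5539, 1.3962, 0.5068, 1.6882, 1.1537]
phi = -(0.5539 + 1.3962 + 0.5068 + 1.6882 + 1.1537) = -5.2989
Step 2: Compute augmented objective.
t*f(x) = 8.2*-9.15 = -75.03
Total = -75.03 - 5.2989 = -80.3289


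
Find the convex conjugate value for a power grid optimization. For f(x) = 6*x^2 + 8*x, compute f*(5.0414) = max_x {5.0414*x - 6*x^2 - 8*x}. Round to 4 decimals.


f*(y) = sup_x {y*x - a*x^2 - b*x} = sup_x {(y-b)*x - a*x^2}
FOC: (y - b) - 2a*x = 0 => x* = (y - b)/(2a)
x* = (5.0414 - 8)/(2*6) = -0.2466
f*(5.0414) = (y-b)^2/(4a) = (5.0414 - 8)^2/(4*6)
= 8.7533/24 = 0.3647


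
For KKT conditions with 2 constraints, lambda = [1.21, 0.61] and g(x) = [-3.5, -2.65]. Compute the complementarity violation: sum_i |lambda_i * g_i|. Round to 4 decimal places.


KKT complementary slackness check:
lambda_1 * g_1 = 1.21 * -3.5 = -4.235
lambda_2 * g_2 = 0.61 * -2.65 = -1.6165
Total violation = 4.235 + 1.6165 = 5.8515


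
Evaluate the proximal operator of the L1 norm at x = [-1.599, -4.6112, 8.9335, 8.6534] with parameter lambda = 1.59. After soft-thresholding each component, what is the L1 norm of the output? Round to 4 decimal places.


Soft-thresholding with lambda = 1.59:
prox(-1.599) = sign(-1.599)*max(|-1.599| - 1.59, 0) = -0.009
prox(-4.6112) = sign(-4.6112)*max(|-4.6112| - 1.59, 0) = -3.0212
prox(8.9335) = sign(8.9335)*max(|8.9335| - 1.59, 0) = 7.3435
prox(8.6534) = sign(8.6534)*max(|8.6534| - 1.59, 0) = 7.0634
prox(x) = [-0.009, -3.0212, 7.3435, 7.0634]
||prox(x)||_1 = 0.009 + 3.0212 + 7.3435 + 7.0634 = 17.4371


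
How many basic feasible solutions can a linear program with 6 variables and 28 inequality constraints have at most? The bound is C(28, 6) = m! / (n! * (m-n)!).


Each vertex corresponds to some choice of n active constraints out of m, so the number of vertices is at most C(m, n) = m! / (n!(m-n)!).
m = 28, n = 6
Numerator: 28 * 27 * 26 * 25 * 24 * 23
Denominator: 6! = 720
C(28, 6) = 376740


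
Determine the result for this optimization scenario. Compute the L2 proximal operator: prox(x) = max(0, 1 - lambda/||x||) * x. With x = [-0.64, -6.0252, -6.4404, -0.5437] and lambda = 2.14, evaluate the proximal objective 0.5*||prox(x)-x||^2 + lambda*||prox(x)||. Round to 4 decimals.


Step 1: Compute ||x||.
||x|| = 8.8593
Step 2: Compute scaling factor.
scale = max(0, 1 - 2.14/8.8593) = 0.7584
Step 3: prox(x) = [-0.4854, -4.5698, -4.8847, -0.4124]
||prox(x)|| = 6.7193
Step 4: Proximal objective.
0.5*||prox-x||^2 = 2.2898
lambda*||prox|| = 14.3793
Total = 16.6691


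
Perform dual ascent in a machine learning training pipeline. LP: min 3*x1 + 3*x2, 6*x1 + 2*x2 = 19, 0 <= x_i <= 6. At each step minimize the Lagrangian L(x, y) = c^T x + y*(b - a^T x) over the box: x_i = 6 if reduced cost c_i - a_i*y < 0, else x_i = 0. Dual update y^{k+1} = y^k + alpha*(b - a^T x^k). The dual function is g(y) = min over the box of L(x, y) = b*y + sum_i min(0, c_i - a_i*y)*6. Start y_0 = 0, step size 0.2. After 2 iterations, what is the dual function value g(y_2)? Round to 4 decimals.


Dual ascent for LP: min 3*x1 + 3*x2, 6*x1 + 2*x2 = 19, 0 <= x_i <= 6
Step 1: y^k = 0.0, reduced costs: (3.0, 3.0)
  x^k = (0.0, 0.0), subgradient = b - a^T x = 19.0
  y^{k+1} = 0.0 + 0.2*19.0 = 3.8
Step 2: y^k = 3.8, reduced costs: (-19.8, -4.6)
  x^k = (6.0, 6.0), subgradient = b - a^T x = -29.0
  y^{k+1} = 3.8 + 0.2*-29.0 = -2.0
Dual objective at y_2 = -2.0: reduced costs (15.0, 7.0), box minimizer x = (0.0, 0.0)
g(y_2) = b*y + (c1 - a1*y)*x1 + (c2 - a2*y)*x2 = 19*(-2.0) + 15.0*0.0 + 7.0*0.0 = -38.0 + 0.0 + 0.0 = -38.0


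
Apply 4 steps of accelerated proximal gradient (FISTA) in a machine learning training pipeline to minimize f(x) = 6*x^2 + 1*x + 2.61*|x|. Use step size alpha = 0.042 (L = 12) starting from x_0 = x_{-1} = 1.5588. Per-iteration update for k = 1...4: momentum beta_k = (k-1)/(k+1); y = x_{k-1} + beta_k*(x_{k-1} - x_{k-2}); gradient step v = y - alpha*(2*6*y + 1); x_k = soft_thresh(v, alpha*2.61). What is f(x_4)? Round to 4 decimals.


FISTA on f(x) = 6*x^2 + 1*x + 2.61*|x|
L = 12, alpha = 0.042
Iteration 1: beta = 0.0, y = 1.5588 + 0.0*(1.5588 - 1.5588) = 1.5588
  grad(y) = 19.7056, v = y - alpha*grad = 0.7312
  prox(v) = soft_thresh(0.7312, 0.1096) = 0.6215
Iteration 2: beta = 0.3333, y = 0.6215 + 0.3333*(0.6215 - 1.5588) = 0.3091
  grad(y) = 4.7095, v = y - alpha*grad = 0.1113
  prox(v) = soft_thresh(0.1113, 0.1096) = 0.0017
Iteration 3: beta = 0.5, y = 0.0017 + 0.5*(0.0017 - 0.6215) = -0.3082
  grad(y) = -2.6985, v = y - alpha*grad = -0.1949
  prox(v) = soft_thresh(-0.1949, 0.1096) = -0.0853
Iteration 4: beta = 0.6, y = -0.0853 + 0.6*(-0.0853 - 0.0017) = -0.1374
  grad(y) = -0.6492, v = y - alpha*grad = -0.1102
  prox(v) = soft_thresh(-0.1102, 0.1096) = -0.0005
f(x_4) = 6*(-0.0005)^2 + 1*(-0.0005) + 2.61*|-0.0005| = 0.0009


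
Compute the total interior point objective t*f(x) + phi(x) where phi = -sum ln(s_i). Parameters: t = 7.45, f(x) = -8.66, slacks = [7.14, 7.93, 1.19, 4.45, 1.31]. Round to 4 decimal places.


Step 1: Compute log-barrier.
ln values: [1.9657, 2.0707, 0.174, 1.4929, 0.27]
phi = -(1.9657 + 2.0707 + 0.174 + 1.4929 + 0.27) = -5.9733
Step 2: Compute augmented objective.
t*f(x) = 7.45*-8.66 = -64.517
Total = -64.517 - 5.9733 = -70.4903


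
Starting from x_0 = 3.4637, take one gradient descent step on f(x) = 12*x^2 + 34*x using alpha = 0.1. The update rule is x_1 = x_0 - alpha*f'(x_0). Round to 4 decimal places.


We compute the gradient at x_0 and apply the update.
f'(x) = 24*x + 34
f'(3.4637) = 24*3.4637 + 34 = 117.1288
x_1 = 3.4637 - 0.1*117.1288 = -8.2492


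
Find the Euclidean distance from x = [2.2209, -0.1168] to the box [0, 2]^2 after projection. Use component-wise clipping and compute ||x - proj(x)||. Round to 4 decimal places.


Project each component onto [0, 2].
clip(2.2209) = 2.0, clip(-0.1168) = 0.0
Projection = [2.0, 0.0]
Squared diffs: [0.0488, 0.0136]
Distance = sqrt(0.0624) = 0.2499


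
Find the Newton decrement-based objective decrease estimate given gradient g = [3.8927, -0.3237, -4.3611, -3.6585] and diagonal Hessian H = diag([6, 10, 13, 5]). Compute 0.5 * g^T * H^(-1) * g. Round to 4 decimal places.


Step 1: H is diagonal, so H^(-1) * g = [0.6488, -0.0324, -0.3355, -0.7317].
Step 2: g^T H^(-1) g = sum_i g_i^2 / H_ii
  = (3.8927)^2/6 + (-0.3237)^2/10 + (-4.3611)^2/13 + (-3.6585)^2/5
  = 2.5255 + 0.0105 + 1.463 + 2.6769 = 6.6759
Step 3: Objective decrease = 0.5 * g^T H^(-1) g = 3.338


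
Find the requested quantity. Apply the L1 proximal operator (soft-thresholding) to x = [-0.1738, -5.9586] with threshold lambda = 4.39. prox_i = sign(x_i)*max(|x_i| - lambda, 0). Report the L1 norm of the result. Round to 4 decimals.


Soft-thresholding with lambda = 4.39:
prox(-0.1738) = sign(-0.1738)*max(|-0.1738| - 4.39, 0) = 0.0
prox(-5.9586) = sign(-5.9586)*max(|-5.9586| - 4.39, 0) = -1.5686
prox(x) = [0.0, -1.5686]
||prox(x)||_1 = 0.0 + 1.5686 = 1.5686


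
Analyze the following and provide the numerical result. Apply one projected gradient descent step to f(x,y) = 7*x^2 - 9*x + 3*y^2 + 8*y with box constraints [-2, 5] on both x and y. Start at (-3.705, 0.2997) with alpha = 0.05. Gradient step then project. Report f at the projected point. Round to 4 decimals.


Step 1: Compute gradient at (-3.705, 0.2997).
grad_x = 2*7*-3.705 - 9 = -60.87
grad_y = 2*3*0.2997 + 8 = 9.7982
Step 2: Gradient step.
x_raw = -3.705 - 0.05*-60.87 = -0.6615
y_raw = 0.2997 - 0.05*9.7982 = -0.1902
Step 3: Project onto [-2, 5].
x_proj = clip(-0.6615) = -0.6615
y_proj = clip(-0.1902) = -0.1902
Step 4: Evaluate f.
f(-0.6615, -0.1902) = 7.6034


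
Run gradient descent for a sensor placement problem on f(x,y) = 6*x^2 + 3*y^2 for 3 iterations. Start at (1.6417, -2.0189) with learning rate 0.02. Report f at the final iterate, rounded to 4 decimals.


Gradient descent on f(x,y) = 6*x^2 + 3*y^2.
Starting point: (1.6417, -2.0189), alpha = 0.02
Step 1: grad_x = 2*6*1.6417 = 19.7004, grad_y = 2*3*-2.0189 = -12.1134
  x_1 = 1.6417 - 0.02*19.7004 = 1.2477
  y_1 = -2.0189 - 0.02*-12.1134 = -1.7766
Step 2: grad_x = 2*6*1.2477 = 14.9723, grad_y = 2*3*-1.7766 = -10.6598
  x_2 = 1.2477 - 0.02*14.9723 = 0.9482
  y_2 = -1.7766 - 0.02*-10.6598 = -1.5634
Step 3: grad_x = 2*6*0.9482 = 11.379, grad_y = 2*3*-1.5634 = -9.3806
  x_3 = 0.9482 - 0.02*11.379 = 0.7207
  y_3 = -1.5634 - 0.02*-9.3806 = -1.3758
f(0.7207, -1.3758) = 6*0.7207^2 + 3*(-1.3758)^2 = 8.7948


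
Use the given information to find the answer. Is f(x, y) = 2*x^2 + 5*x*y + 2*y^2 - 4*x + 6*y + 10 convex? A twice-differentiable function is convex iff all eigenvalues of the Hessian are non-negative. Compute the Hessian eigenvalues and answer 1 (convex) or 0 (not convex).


The Hessian of f(x,y) = 2*x^2 + 5*x*y + 2*y^2 - 4*x + 6*y + 10 is:
H = [[4, 5], [5, 4]]
Trace = 4 + 4 = 8
Determinant = 4*4 - (5)^2 = -9
Discriminant = (8)^2 - 4*-9 = 100.0
Eigenvalues: lambda_1 = -1.0, lambda_2 = 9.0
The function is not convex.

0


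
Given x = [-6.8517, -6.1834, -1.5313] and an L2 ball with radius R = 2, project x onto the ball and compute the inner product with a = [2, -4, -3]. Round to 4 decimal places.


Step 1: Compute ||x|| (intermediates to 6 decimals).
||x|| = sqrt((-6.8517)^2 + (-6.1834)^2 + (-1.5313)^2) = 9.355485
Step 2: Project.
Since ||x|| > R, scale = R/||x|| = 2/9.355485 = 0.213778, proj(x) = scale * x
proj(x) = [-1.464743, -1.321875, -0.327358]
Step 3: Dot product.
a^T * proj(x) = 2*(-1.464743) - 4*(-1.321875) - 3*(-0.327358) = 3.3401


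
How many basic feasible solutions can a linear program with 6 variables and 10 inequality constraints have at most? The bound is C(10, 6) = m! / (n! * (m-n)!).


Each vertex corresponds to some choice of n active constraints out of m, so the number of vertices is at most C(m, n) = m! / (n!(m-n)!).
m = 10, n = 6
Numerator: 10 * 9 * 8 * 7 * 6 * 5
Denominator: 6! = 720
C(10, 6) = 210


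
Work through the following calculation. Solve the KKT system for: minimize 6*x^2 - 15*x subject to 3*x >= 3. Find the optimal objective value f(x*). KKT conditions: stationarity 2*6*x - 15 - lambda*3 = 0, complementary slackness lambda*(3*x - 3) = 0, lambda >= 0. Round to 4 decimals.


Step 1: Try lambda = 0 (constraint inactive).
Stationarity: 2*6*x - 15 = 0
x* = 15/(2*6) = 1.25
Check constraint: 3*1.25 = 3.75 >= 3 -- satisfied.
Step 2: Compute optimal value.
f(x*) = 6*1.25^2 - 15*1.25 = -9.375


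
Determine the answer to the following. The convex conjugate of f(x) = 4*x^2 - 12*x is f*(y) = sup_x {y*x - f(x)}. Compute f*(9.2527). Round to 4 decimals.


f*(y) = sup_x {y*x - a*x^2 - b*x} = sup_x {(y-b)*x - a*x^2}
FOC: (y - b) - 2a*x = 0 => x* = (y - b)/(2a)
x* = (9.2527 + 12)/(2*4) = 2.6566
f*(9.2527) = (y-b)^2/(4a) = (9.2527 + 12)^2/(4*4)
= 451.6773/16 = 28.2298


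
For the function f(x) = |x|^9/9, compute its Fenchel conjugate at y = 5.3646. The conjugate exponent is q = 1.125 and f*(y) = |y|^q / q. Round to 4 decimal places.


The conjugate exponent q satisfies 1/p + 1/q = 1.
p = 9, so q = 9/(9 - 1) = 1.125
|y|^q = 5.3646^1.125 = 6.618
f*(5.3646) = 6.618 / 1.125 = 5.8827


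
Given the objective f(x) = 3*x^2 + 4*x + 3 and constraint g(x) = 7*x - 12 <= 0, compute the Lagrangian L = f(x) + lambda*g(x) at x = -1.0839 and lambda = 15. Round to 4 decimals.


Step 1: Evaluate f(x).
f(-1.0839) = 3*(-1.0839)^2 + 4*(-1.0839) + 3 = 2.1889
Step 2: Evaluate g(x).
g(-1.0839) = 7*-1.0839 - 12 = -19.5873
Step 3: Compute Lagrangian.
L = 2.1889 + 15*-19.5873 = -291.6206


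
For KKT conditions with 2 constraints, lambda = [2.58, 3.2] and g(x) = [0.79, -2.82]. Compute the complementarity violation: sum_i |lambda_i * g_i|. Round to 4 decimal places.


KKT complementary slackness check:
lambda_1 * g_1 = 2.58 * 0.79 = 2.0382
lambda_2 * g_2 = 3.2 * -2.82 = -9.024
Total violation = 2.0382 + 9.024 = 11.0622


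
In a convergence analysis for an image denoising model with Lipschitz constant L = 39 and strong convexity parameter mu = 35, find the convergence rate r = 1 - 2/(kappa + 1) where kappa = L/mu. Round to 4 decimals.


Step 1: Compute the condition number.
kappa = L/mu = 39/35 = 1.1143
Step 2: Compute the convergence rate.
r = 1 - 2/(kappa + 1) = 1 - 2*mu/(L + mu) = (L - mu)/(L + mu) = 4/74 = 0.0541


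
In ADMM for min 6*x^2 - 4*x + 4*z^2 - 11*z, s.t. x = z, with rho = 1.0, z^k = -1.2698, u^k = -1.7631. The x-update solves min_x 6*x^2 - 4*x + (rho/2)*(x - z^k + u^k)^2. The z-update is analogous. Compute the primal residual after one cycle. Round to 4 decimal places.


ADMM iteration with rho = 1.0, z^k = -1.2698, u^k = -1.7631
Step 1: x-update.
Minimize 6*x^2 - 4*x + (1.0/2)*(x + 1.2698 - 1.7631)^2
FOC: (2*6 + 1.0)*x = 4 + 1.0*(-1.2698 + 1.7631)
x^{k+1} = 0.3456
Step 2: z-update.
Minimize 4*z^2 - 11*z + (1.0/2)*(0.3456 - z - 1.7631)^2
FOC: (2*4 + 1.0)*z = 11 + 1.0*(0.3456 - 1.7631)
z^{k+1} = 1.0647
Step 3: u-update.
u^{k+1} = -1.7631 + 0.3456 - 1.0647 = -2.4822
Step 4: Primal residual = |0.3456 - 1.0647| = 0.7191


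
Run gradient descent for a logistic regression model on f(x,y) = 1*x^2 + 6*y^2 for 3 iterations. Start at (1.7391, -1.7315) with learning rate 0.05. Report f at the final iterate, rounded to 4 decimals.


Gradient descent on f(x,y) = 1*x^2 + 6*y^2.
Starting point: (1.7391, -1.7315), alpha = 0.05
Step 1: grad_x = 2*1*1.7391 = 3.4782, grad_y = 2*6*-1.7315 = -20.778
  x_1 = 1.7391 - 0.05*3.4782 = 1.5652
  y_1 = -1.7315 - 0.05*-20.778 = -0.6926
Step 2: grad_x = 2*1*1.5652 = 3.1304, grad_y = 2*6*-0.6926 = -8.3112
  x_2 = 1.5652 - 0.05*3.1304 = 1.4087
  y_2 = -0.6926 - 0.05*-8.3112 = -0.277
Step 3: grad_x = 2*1*1.4087 = 2.8173, grad_y = 2*6*-0.277 = -3.3245
  x_3 = 1.4087 - 0.05*2.8173 = 1.2678
  y_3 = -0.277 - 0.05*-3.3245 = -0.1108
f(1.2678, -0.1108) = 1*1.2678^2 + 6*(-0.1108)^2 = 1.681


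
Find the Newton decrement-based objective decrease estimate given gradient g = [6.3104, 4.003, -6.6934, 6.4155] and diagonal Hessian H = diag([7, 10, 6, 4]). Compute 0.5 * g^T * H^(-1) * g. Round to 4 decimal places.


Step 1: H is diagonal, so H^(-1) * g = [0.9015, 0.4003, -1.1156, 1.6039].
Step 2: g^T H^(-1) g = sum_i g_i^2 / H_ii
  = (6.3104)^2/7 + (4.003)^2/10 + (-6.6934)^2/6 + (6.4155)^2/4
  = 5.6887 + 1.6024 + 7.4669 + 10.2897 = 25.0477
Step 3: Objective decrease = 0.5 * g^T H^(-1) g = 12.5239


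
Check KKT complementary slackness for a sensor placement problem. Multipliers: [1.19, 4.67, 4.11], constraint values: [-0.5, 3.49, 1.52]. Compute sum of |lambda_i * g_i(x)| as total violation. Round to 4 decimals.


KKT complementary slackness check:
lambda_1 * g_1 = 1.19 * -0.5 = -0.595
lambda_2 * g_2 = 4.67 * 3.49 = 16.2983
lambda_3 * g_3 = 4.11 * 1.52 = 6.2472
Total violation = 0.595 + 16.2983 + 6.2472 = 23.1405


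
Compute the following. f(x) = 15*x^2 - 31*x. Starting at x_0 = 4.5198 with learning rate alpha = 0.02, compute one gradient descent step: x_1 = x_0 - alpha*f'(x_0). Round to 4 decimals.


We compute the gradient at x_0 and apply the update.
f'(x) = 30*x - 31
f'(4.5198) = 30*4.5198 - 31 = 104.594
x_1 = 4.5198 - 0.02*104.594 = 2.4279


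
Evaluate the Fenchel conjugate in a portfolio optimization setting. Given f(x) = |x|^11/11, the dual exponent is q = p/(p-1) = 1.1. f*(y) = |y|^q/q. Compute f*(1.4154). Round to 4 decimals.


The conjugate exponent q satisfies 1/p + 1/q = 1.
p = 11, so q = 11/(11 - 1) = 1.1
|y|^q = 1.4154^1.1 = 1.4654
f*(1.4154) = 1.4654 / 1.1 = 1.3322


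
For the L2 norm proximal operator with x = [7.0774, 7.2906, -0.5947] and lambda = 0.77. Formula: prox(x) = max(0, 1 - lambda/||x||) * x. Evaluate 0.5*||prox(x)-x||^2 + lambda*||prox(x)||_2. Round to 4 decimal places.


Step 1: Compute ||x||.
||x|| = 10.1782
Step 2: Compute scaling factor.
scale = max(0, 1 - 0.77/10.1782) = 0.9243
Step 3: prox(x) = [6.542, 6.7391, -0.5497]
||prox(x)|| = 9.4082
Step 4: Proximal objective.
0.5*||prox-x||^2 = 0.2965
lambda*||prox|| = 7.2443
Total = 7.5408


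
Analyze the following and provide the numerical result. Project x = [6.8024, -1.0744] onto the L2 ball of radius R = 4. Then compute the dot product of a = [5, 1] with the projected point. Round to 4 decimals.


Step 1: Compute ||x|| (intermediates to 6 decimals).
||x|| = sqrt(6.8024^2 + (-1.0744)^2) = 6.886725
Step 2: Project.
Since ||x|| > R, scale = R/||x|| = 4/6.886725 = 0.580828, proj(x) = scale * x
proj(x) = [3.951024, -0.624042]
Step 3: Dot product.
a^T * proj(x) = 5*3.951024 + 1*(-0.624042) = 19.1311


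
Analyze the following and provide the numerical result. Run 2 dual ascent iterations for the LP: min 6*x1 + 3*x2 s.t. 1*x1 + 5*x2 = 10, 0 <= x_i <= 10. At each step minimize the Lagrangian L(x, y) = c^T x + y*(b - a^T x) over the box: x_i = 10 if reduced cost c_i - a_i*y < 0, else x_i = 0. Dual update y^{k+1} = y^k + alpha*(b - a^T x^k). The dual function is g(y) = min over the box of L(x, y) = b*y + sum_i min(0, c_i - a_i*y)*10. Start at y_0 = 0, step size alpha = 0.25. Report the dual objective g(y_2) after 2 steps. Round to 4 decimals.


Dual ascent for LP: min 6*x1 + 3*x2, 1*x1 + 5*x2 = 10, 0 <= x_i <= 10
Step 1: y^k = 0.0, reduced costs: (6.0, 3.0)
  x^k = (0.0, 0.0), subgradient = b - a^T x = 10.0
  y^{k+1} = 0.0 + 0.25*10.0 = 2.5
Step 2: y^k = 2.5, reduced costs: (3.5, -9.5)
  x^k = (0.0, 10.0), subgradient = b - a^T x = -40.0
  y^{k+1} = 2.5 + 0.25*-40.0 = -7.5
Dual objective at y_2 = -7.5: reduced costs (13.5, 40.5), box minimizer x = (0.0, 0.0)
g(y_2) = b*y + (c1 - a1*y)*x1 + (c2 - a2*y)*x2 = 10*(-7.5) + 13.5*0.0 + 40.5*0.0 = -75.0 + 0.0 + 0.0 = -75.0


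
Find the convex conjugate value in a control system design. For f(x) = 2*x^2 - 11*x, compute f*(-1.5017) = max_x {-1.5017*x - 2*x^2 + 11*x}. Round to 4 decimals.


f*(y) = sup_x {y*x - a*x^2 - b*x} = sup_x {(y-b)*x - a*x^2}
FOC: (y - b) - 2a*x = 0 => x* = (y - b)/(2a)
x* = (-1.5017 + 11)/(2*2) = 2.3746
f*(-1.5017) = (y-b)^2/(4a) = (-1.5017 + 11)^2/(4*2)
= 90.2177/8 = 11.2772


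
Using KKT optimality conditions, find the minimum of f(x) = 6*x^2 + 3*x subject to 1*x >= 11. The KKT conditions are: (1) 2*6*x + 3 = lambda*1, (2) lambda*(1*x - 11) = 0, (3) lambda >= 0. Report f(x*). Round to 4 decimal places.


Step 1: Try lambda = 0 (constraint inactive).
x_unc = -3/(2*6) = -0.25
Check: 1*-0.25 = -0.25 < 11 -- violated!
Step 2: Constraint must be active: 1*x = 11
x* = 11/1 = 11.0
lambda = (2*6*11.0 + 3)/1 = 135.0
Step 3: Compute optimal value.
f(x*) = 6*11.0^2 + 3*11.0 = 759.0


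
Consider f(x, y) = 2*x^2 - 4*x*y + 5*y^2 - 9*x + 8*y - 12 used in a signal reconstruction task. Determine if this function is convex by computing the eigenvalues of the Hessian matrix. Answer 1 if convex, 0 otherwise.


The Hessian of f(x,y) = 2*x^2 - 4*x*y + 5*y^2 - 9*x + 8*y - 12 is:
H = [[4, -4], [-4, 10]]
Trace = 4 + 10 = 14
Determinant = 4*10 - (-4)^2 = 24
Discriminant = (14)^2 - 4*24 = 100.0
Eigenvalues: lambda_1 = 2.0, lambda_2 = 12.0
The function is convex.

1


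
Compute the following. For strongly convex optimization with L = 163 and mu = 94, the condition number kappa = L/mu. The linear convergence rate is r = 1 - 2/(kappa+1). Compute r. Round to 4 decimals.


Step 1: Compute the condition number.
kappa = L/mu = 163/94 = 1.734
Step 2: Compute the convergence rate.
r = 1 - 2/(kappa + 1) = 1 - 2*mu/(L + mu) = (L - mu)/(L + mu) = 69/257 = 0.2685


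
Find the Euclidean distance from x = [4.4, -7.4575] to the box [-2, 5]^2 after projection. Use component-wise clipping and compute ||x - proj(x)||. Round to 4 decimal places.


Project each component onto [-2, 5].
clip(4.4) = 4.4, clip(-7.4575) = -2.0
Projection = [4.4, -2.0]
Squared diffs: [0.0, 29.7843]
Distance = sqrt(29.7843) = 5.4575


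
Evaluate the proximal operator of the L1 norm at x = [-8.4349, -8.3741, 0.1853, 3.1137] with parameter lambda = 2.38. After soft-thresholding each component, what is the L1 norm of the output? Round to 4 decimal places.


Soft-thresholding with lambda = 2.38:
prox(-8.4349) = sign(-8.4349)*max(|-8.4349| - 2.38, 0) = -6.0549
prox(-8.3741) = sign(-8.3741)*max(|-8.3741| - 2.38, 0) = -5.9941
prox(0.1853) = sign(0.1853)*max(|0.1853| - 2.38, 0) = 0.0
prox(3.1137) = sign(3.1137)*max(|3.1137| - 2.38, 0) = 0.7337
prox(x) = [-6.0549, -5.9941, 0.0, 0.7337]
||prox(x)||_1 = 6.0549 + 5.9941 + 0.0 + 0.7337 = 12.7827


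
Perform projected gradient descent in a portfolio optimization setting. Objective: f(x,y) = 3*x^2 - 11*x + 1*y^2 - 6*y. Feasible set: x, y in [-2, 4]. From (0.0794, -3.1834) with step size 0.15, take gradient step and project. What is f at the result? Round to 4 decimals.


Step 1: Compute gradient at (0.0794, -3.1834).
grad_x = 2*3*0.0794 - 11 = -10.5236
grad_y = 2*1*-3.1834 - 6 = -12.3668
Step 2: Gradient step.
x_raw = 0.0794 - 0.15*-10.5236 = 1.6579
y_raw = -3.1834 - 0.15*-12.3668 = -1.3284
Step 3: Project onto [-2, 4].
x_proj = clip(1.6579) = 1.6579
y_proj = clip(-1.3284) = -1.3284
Step 4: Evaluate f.
f(1.6579, -1.3284) = -0.2562


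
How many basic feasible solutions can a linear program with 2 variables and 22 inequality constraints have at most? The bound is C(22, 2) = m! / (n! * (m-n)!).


Each vertex corresponds to some choice of n active constraints out of m, so the number of vertices is at most C(m, n) = m! / (n!(m-n)!).
m = 22, n = 2
Numerator: 22 * 21
Denominator: 2! = 2
C(22, 2) = 231


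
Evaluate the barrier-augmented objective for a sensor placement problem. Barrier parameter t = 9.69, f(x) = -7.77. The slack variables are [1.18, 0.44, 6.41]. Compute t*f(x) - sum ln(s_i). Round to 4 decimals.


Step 1: Compute log-barrier.
ln values: [0.1655, -0.821, 1.8579]
phi = -(0.1655 - 0.821 + 1.8579) = -1.2024
Step 2: Compute augmented objective.
t*f(x) = 9.69*-7.77 = -75.2913
Total = -75.2913 - 1.2024 = -76.4937


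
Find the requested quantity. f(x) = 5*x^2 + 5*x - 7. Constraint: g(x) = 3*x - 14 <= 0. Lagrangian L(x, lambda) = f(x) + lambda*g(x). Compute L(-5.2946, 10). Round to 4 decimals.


Step 1: Evaluate f(x).
f(-5.2946) = 5*(-5.2946)^2 + 5*(-5.2946) - 7 = 106.6909
Step 2: Evaluate g(x).
g(-5.2946) = 3*-5.2946 - 14 = -29.8838
Step 3: Compute Lagrangian.
L = 106.6909 + 10*-29.8838 = -192.1471


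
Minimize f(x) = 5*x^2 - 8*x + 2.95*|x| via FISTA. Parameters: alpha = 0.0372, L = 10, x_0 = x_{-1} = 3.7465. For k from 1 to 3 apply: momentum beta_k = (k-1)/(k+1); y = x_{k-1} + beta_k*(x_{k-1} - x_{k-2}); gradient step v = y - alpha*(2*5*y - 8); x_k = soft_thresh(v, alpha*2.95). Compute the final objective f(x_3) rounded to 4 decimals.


FISTA on f(x) = 5*x^2 - 8*x + 2.95*|x|
L = 10, alpha = 0.0372
Iteration 1: beta = 0.0, y = 3.7465 + 0.0*(3.7465 - 3.7465) = 3.7465
  grad(y) = 29.465, v = y - alpha*grad = 2.6504
  prox(v) = soft_thresh(2.6504, 0.1097) = 2.5407
Iteration 2: beta = 0.3333, y = 2.5407 + 0.3333*(2.5407 - 3.7465) = 2.1387
  grad(y) = 13.3872, v = y - alpha*grad = 1.6407
  prox(v) = soft_thresh(1.6407, 0.1097) = 1.531
Iteration 3: beta = 0.5, y = 1.531 + 0.5*(1.531 - 2.5407) = 1.0261
  grad(y) = 2.2613, v = y - alpha*grad = 0.942
  prox(v) = soft_thresh(0.942, 0.1097) = 0.8323
f(x_3) = 5*0.8323^2 - 8*0.8323 + 2.95*|0.8323| = -0.7396


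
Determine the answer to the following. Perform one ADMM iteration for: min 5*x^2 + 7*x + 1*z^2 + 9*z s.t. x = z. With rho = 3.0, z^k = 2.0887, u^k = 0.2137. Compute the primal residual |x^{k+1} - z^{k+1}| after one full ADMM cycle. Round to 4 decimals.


ADMM iteration with rho = 3.0, z^k = 2.0887, u^k = 0.2137
Step 1: x-update.
Minimize 5*x^2 + 7*x + (3.0/2)*(x - 2.0887 + 0.2137)^2
FOC: (2*5 + 3.0)*x = -7 + 3.0*(2.0887 - 0.2137)
x^{k+1} = -0.1058
Step 2: z-update.
Minimize 1*z^2 + 9*z + (3.0/2)*(-0.1058 - z + 0.2137)^2
FOC: (2*1 + 3.0)*z = -9 + 3.0*(-0.1058 + 0.2137)
z^{k+1} = -1.7352
Step 3: u-update.
u^{k+1} = 0.2137 - 0.1058 + 1.7352 = 1.8432
Step 4: Primal residual = |-0.1058 + 1.7352| = 1.6295


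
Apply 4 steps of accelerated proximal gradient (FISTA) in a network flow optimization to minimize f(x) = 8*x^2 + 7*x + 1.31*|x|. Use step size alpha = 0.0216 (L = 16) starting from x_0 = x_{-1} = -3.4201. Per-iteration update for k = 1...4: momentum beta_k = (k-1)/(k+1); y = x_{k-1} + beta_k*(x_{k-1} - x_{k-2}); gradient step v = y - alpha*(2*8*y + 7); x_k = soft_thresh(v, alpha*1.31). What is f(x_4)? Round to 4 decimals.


FISTA on f(x) = 8*x^2 + 7*x + 1.31*|x|
L = 16, alpha = 0.0216
Iteration 1: beta = 0.0, y = -3.4201 + 0.0*(-3.4201 + 3.4201) = -3.4201
  grad(y) = -47.7216, v = y - alpha*grad = -2.3893
  prox(v) = soft_thresh(-2.3893, 0.0283) = -2.361
Iteration 2: beta = 0.3333, y = -2.361 + 0.3333*(-2.361 + 3.4201) = -2.008
  grad(y) = -25.1278, v = y - alpha*grad = -1.4652
  prox(v) = soft_thresh(-1.4652, 0.0283) = -1.4369
Iteration 3: beta = 0.5, y = -1.4369 + 0.5*(-1.4369 + 2.361) = -0.9749
  grad(y) = -8.5982, v = y - alpha*grad = -0.7892
  prox(v) = soft_thresh(-0.7892, 0.0283) = -0.7609
Iteration 4: beta = 0.6, y = -0.7609 + 0.6*(-0.7609 + 1.4369) = -0.3552
  grad(y) = 1.3162, v = y - alpha*grad = -0.3837
  prox(v) = soft_thresh(-0.3837, 0.0283) = -0.3554
f(x_4) = 8*(-0.3554)^2 + 7*(-0.3554) + 1.31*|-0.3554| = -1.0118


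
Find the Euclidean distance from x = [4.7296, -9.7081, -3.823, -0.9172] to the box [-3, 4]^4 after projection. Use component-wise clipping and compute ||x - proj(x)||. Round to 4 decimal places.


Project each component onto [-3, 4].
clip(4.7296) = 4.0, clip(-9.7081) = -3.0, clip(-3.823) = -3.0, clip(-0.9172) = -0.9172
Projection = [4.0, -3.0, -3.0, -0.9172]
Squared diffs: [0.5323, 44.9986, 0.6773, 0.0]
Distance = sqrt(46.2082) = 6.7977


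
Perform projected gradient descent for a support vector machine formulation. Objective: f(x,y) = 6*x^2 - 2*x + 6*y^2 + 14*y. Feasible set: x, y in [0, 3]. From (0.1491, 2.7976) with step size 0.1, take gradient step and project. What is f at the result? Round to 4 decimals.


Step 1: Compute gradient at (0.1491, 2.7976).
grad_x = 2*6*0.1491 - 2 = -0.2108
grad_y = 2*6*2.7976 + 14 = 47.5712
Step 2: Gradient step.
x_raw = 0.1491 - 0.1*-0.2108 = 0.1702
y_raw = 2.7976 - 0.1*47.5712 = -1.9595
Step 3: Project onto [0, 3].
x_proj = clip(0.1702) = 0.1702
y_proj = clip(-1.9595) = 0.0
Step 4: Evaluate f.
f(0.1702, 0.0) = -0.1666


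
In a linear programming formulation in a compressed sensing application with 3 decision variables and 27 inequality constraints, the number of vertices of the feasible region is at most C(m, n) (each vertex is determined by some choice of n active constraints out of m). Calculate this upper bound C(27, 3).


Each vertex corresponds to some choice of n active constraints out of m, so the number of vertices is at most C(m, n) = m! / (n!(m-n)!).
m = 27, n = 3
Numerator: 27 * 26 * 25
Denominator: 3! = 6
C(27, 3) = 2925


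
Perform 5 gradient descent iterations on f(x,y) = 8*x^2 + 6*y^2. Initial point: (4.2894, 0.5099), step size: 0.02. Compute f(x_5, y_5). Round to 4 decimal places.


Gradient descent on f(x,y) = 8*x^2 + 6*y^2.
Starting point: (4.2894, 0.5099), alpha = 0.02
Step 1: grad_x = 2*8*4.2894 = 68.6304, grad_y = 2*6*0.5099 = 6.1188
  x_1 = 4.2894 - 0.02*68.6304 = 2.9168
  y_1 = 0.5099 - 0.02*6.1188 = 0.3875
Step 2: grad_x = 2*8*2.9168 = 46.6687, grad_y = 2*6*0.3875 = 4.6503
  x_2 = 2.9168 - 0.02*46.6687 = 1.9834
  y_2 = 0.3875 - 0.02*4.6503 = 0.2945
Step 3: grad_x = 2*8*1.9834 = 31.7347, grad_y = 2*6*0.2945 = 3.5342
  x_3 = 1.9834 - 0.02*31.7347 = 1.3487
  y_3 = 0.2945 - 0.02*3.5342 = 0.2238
Step 4: grad_x = 2*8*1.3487 = 21.5796, grad_y = 2*6*0.2238 = 2.686
  x_4 = 1.3487 - 0.02*21.5796 = 0.9171
  y_4 = 0.2238 - 0.02*2.686 = 0.1701
Step 5: grad_x = 2*8*0.9171 = 14.6741, grad_y = 2*6*0.1701 = 2.0414
  x_5 = 0.9171 - 0.02*14.6741 = 0.6237
  y_5 = 0.1701 - 0.02*2.0414 = 0.1293
f(0.6237, 0.1293) = 8*0.6237^2 + 6*0.1293^2 = 3.2118


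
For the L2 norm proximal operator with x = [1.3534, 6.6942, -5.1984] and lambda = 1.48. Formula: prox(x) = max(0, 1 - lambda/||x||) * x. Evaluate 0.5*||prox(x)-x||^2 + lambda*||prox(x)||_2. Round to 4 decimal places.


Step 1: Compute ||x||.
||x|| = 8.583
Step 2: Compute scaling factor.
scale = max(0, 1 - 1.48/8.583) = 0.8276
Step 3: prox(x) = [1.12, 5.5399, -4.302]
||prox(x)|| = 7.103
Step 4: Proximal objective.
0.5*||prox-x||^2 = 1.0952
lambda*||prox|| = 10.5124
Total = 11.6076


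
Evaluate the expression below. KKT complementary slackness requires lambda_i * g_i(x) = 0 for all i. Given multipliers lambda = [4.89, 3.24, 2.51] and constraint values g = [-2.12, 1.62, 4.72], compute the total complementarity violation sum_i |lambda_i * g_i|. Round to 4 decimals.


KKT complementary slackness check:
lambda_1 * g_1 = 4.89 * -2.12 = -10.3668
lambda_2 * g_2 = 3.24 * 1.62 = 5.2488
lambda_3 * g_3 = 2.51 * 4.72 = 11.8472
Total violation = 10.3668 + 5.2488 + 11.8472 = 27.4628


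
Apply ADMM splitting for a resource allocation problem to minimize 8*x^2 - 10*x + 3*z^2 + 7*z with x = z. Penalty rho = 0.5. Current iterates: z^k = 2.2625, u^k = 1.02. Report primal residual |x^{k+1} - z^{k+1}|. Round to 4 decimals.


ADMM iteration with rho = 0.5, z^k = 2.2625, u^k = 1.02
Step 1: x-update.
Minimize 8*x^2 - 10*x + (0.5/2)*(x - 2.2625 + 1.02)^2
FOC: (2*8 + 0.5)*x = 10 + 0.5*(2.2625 - 1.02)
x^{k+1} = 0.6437
Step 2: z-update.
Minimize 3*z^2 + 7*z + (0.5/2)*(0.6437 - z + 1.02)^2
FOC: (2*3 + 0.5)*z = -7 + 0.5*(0.6437 + 1.02)
z^{k+1} = -0.9489
Step 3: u-update.
u^{k+1} = 1.02 + 0.6437 + 0.9489 = 2.6127
Step 4: Primal residual = |0.6437 + 0.9489| = 1.5927


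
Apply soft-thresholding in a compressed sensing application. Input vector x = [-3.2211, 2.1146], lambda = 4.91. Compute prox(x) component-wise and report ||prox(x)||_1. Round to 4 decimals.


Soft-thresholding with lambda = 4.91:
prox(-3.2211) = sign(-3.2211)*max(|-3.2211| - 4.91, 0) = 0.0
prox(2.1146) = sign(2.1146)*max(|2.1146| - 4.91, 0) = 0.0
prox(x) = [0.0, 0.0]
||prox(x)||_1 = 0.0 + 0.0 = 0.0


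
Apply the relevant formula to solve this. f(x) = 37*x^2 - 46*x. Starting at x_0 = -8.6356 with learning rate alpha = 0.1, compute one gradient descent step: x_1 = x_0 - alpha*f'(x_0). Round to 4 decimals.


We compute the gradient at x_0 and apply the update.
f'(x) = 74*x - 46
f'(-8.6356) = 74*-8.6356 - 46 = -685.0344
x_1 = -8.6356 - 0.1*-685.0344 = 59.8678


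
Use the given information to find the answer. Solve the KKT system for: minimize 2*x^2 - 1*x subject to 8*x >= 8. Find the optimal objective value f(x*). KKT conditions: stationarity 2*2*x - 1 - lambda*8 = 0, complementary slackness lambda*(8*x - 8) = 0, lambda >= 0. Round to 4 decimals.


Step 1: Try lambda = 0 (constraint inactive).
x_unc = 1/(2*2) = 0.25
Check: 8*0.25 = 2.0 < 8 -- violated!
Step 2: Constraint must be active: 8*x = 8
x* = 8/8 = 1.0
lambda = (2*2*1.0 - 1)/8 = 0.375
Step 3: Compute optimal value.
f(x*) = 2*1.0^2 - 1*1.0 = 1.0


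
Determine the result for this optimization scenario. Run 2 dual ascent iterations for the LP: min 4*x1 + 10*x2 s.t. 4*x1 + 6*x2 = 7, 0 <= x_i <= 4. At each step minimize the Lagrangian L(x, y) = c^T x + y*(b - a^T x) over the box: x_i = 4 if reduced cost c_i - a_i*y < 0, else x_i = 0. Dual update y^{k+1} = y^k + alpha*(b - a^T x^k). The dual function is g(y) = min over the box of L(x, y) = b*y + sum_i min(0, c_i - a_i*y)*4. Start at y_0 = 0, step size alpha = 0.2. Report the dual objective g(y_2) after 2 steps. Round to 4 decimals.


Dual ascent for LP: min 4*x1 + 10*x2, 4*x1 + 6*x2 = 7, 0 <= x_i <= 4
Step 1: y^k = 0.0, reduced costs: (4.0, 10.0)
  x^k = (0.0, 0.0), subgradient = b - a^T x = 7.0
  y^{k+1} = 0.0 + 0.2*7.0 = 1.4
Step 2: y^k = 1.4, reduced costs: (-1.6, 1.6)
  x^k = (4.0, 0.0), subgradient = b - a^T x = -9.0
  y^{k+1} = 1.4 + 0.2*-9.0 = -0.4
Dual objective at y_2 = -0.4: reduced costs (5.6, 12.4), box minimizer x = (0.0, 0.0)
g(y_2) = b*y + (c1 - a1*y)*x1 + (c2 - a2*y)*x2 = 7*(-0.4) + 5.6*0.0 + 12.4*0.0 = -2.8 + 0.0 + 0.0 = -2.8
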